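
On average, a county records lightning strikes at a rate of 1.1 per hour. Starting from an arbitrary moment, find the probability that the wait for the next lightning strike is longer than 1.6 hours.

The wait for the next event is exponential with rate λ = 1.1 per hour.
P(T > 1.6) = e^(−λt) = e^(−1.1 × 1.6) = e^(−1.76) ≈ 0.1720.

0.1720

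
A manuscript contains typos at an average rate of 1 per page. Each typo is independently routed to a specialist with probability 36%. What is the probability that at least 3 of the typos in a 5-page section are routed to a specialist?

0.2694

Thinning: the typos that are routed to a specialist themselves form a Poisson process with rate 0.36 × 1 = 0.36 per page.
Over the interval, μ = 0.36 × 5 = 1.8 (a 5-page section = 5 pages).
P(N ≥ 3) = 1 − P(N ≤ 2) ≈ 0.2694.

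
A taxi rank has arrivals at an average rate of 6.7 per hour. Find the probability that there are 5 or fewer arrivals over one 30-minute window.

Over the interval, μ = 6.7 × 0.5 = 3.35 (a 30-minute window = 0.5 hours).
P(N ≤ 5) = Σ_{j=0}^{5} e^(−μ) μ^j/j! ≈ 0.8768.

0.8768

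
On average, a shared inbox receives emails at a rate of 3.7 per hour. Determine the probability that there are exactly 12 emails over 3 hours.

0.1104

Over the interval, μ = 3.7 × 3 = 11.1 (3 hours).
P(N = 12) = e^(−μ) μ^12/12! = e^(−11.1) · 11.1^12/479001600 ≈ 0.1104.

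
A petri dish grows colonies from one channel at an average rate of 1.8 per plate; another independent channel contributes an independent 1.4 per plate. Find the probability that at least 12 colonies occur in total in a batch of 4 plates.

0.6262

Independent Poisson processes superpose: combined rate λ = 1.8 + 1.4 = 3.2 per plate.
Over the interval, μ = 3.2 × 4 = 12.8 (a batch of 4 plates = 4 plates).
P(N ≥ 12) = 1 − P(N ≤ 11) ≈ 0.6262.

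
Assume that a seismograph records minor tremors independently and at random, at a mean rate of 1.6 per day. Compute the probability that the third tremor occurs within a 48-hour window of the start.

Over the interval, μ = 1.6 × 2 = 3.2 (a 48-hour window = 2 days).
The third arrival falls in the interval iff at least 3 events occur there: P(S_3 ≤ t) = P(N ≥ 3) = 1 − P(N ≤ 2) ≈ 0.6201.

0.6201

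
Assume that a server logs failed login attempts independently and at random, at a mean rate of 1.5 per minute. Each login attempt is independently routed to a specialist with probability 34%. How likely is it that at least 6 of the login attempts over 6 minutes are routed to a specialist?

Thinning: the login attempts that are routed to a specialist themselves form a Poisson process with rate 0.34 × 1.5 = 0.51 per minute.
Over the interval, μ = 0.51 × 6 = 3.06 (6 minutes).
P(N ≥ 6) = 1 − P(N ≤ 5) ≈ 0.0901.

0.0901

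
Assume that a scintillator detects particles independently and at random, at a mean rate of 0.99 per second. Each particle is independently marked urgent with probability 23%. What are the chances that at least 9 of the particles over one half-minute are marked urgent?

0.2492

Thinning: the particles that are marked urgent themselves form a Poisson process with rate 0.23 × 0.99 = 0.2277 per second.
Over the interval, μ = 0.2277 × 30 = 6.831 (a half-minute = 30 seconds).
P(N ≥ 9) = 1 − P(N ≤ 8) ≈ 0.2492.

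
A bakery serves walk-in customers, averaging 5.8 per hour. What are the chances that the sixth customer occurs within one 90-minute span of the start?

0.8648

Over the interval, μ = 5.8 × 1.5 = 8.7 (a 90-minute span = 1.5 hours).
The sixth arrival falls in the interval iff at least 6 events occur there: P(S_6 ≤ t) = P(N ≥ 6) = 1 − P(N ≤ 5) ≈ 0.8648.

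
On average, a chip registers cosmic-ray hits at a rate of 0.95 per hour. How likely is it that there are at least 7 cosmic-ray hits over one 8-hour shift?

Over the interval, μ = 0.95 × 8 = 7.6 (an 8-hour shift = 8 hours).
P(N ≥ 7) = 1 − P(N ≤ 6) = 1 − Σ_{j=0}^{6} e^(−μ) μ^j/j! ≈ 0.6354.

0.6354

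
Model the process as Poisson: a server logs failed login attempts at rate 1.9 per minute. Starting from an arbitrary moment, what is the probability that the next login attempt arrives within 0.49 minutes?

0.6058

Inter-arrival times are exponential with rate λ = 1.9 per minute.
P(T ≤ 0.49) = 1 − e^(−λt) = 1 − e^(−1.9 × 0.49) = 1 − e^(−0.931) ≈ 0.6058.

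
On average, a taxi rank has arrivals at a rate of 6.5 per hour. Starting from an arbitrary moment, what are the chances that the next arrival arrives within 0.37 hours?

Inter-arrival times are exponential with rate λ = 6.5 per hour.
P(T ≤ 0.37) = 1 − e^(−λt) = 1 − e^(−6.5 × 0.37) = 1 − e^(−2.405) ≈ 0.9097.

0.9097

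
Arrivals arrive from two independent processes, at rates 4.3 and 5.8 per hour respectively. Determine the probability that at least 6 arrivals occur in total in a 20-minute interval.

0.1253

Independent Poisson processes superpose: combined rate λ = 4.3 + 5.8 = 10.1 per hour.
Over the interval, μ = 10.1 × 1/3 ≈ 3.36667 (a 20-minute interval = 1/3 hours).
P(N ≥ 6) = 1 − P(N ≤ 5) ≈ 0.1253.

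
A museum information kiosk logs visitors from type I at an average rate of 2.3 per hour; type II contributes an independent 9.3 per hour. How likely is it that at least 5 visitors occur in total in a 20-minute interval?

Independent Poisson processes superpose: combined rate λ = 2.3 + 9.3 = 11.6 per hour.
Over the interval, μ = 11.6 × 1/3 ≈ 3.86667 (a 20-minute interval = 1/3 hours).
P(N ≥ 5) = 1 − P(N ≤ 4) ≈ 0.3451.

0.3451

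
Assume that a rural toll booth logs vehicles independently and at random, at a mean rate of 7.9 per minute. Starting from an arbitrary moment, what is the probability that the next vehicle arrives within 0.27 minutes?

0.8815

Inter-arrival times are exponential with rate λ = 7.9 per minute.
P(T ≤ 0.27) = 1 − e^(−λt) = 1 − e^(−7.9 × 0.27) = 1 − e^(−2.133) ≈ 0.8815.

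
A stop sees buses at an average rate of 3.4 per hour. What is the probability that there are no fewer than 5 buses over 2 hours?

0.8080

Over the interval, μ = 3.4 × 2 = 6.8 (2 hours).
P(N ≥ 5) = 1 − P(N ≤ 4) = 1 − Σ_{j=0}^{4} e^(−μ) μ^j/j! ≈ 0.8080.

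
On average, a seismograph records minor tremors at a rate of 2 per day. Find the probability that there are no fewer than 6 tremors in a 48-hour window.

Over the interval, μ = 2 × 2 = 4 (a 48-hour window = 2 days).
P(N ≥ 6) = 1 − P(N ≤ 5) = 1 − Σ_{j=0}^{5} e^(−μ) μ^j/j! ≈ 0.2149.

0.2149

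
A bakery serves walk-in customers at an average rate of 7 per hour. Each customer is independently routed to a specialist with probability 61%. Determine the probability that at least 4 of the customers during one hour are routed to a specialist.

Thinning: the customers that are routed to a specialist themselves form a Poisson process with rate 0.61 × 7 = 4.27 per hour.
So μ = 4.27.
P(N ≥ 4) = 1 − P(N ≤ 3) ≈ 0.6174.

0.6174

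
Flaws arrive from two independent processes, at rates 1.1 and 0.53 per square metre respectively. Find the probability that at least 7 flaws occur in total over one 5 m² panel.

Independent Poisson processes superpose: combined rate λ = 1.1 + 0.53 = 1.63 per square metre.
Over the interval, μ = 1.63 × 5 = 8.15 (a 5 m² panel = 5 square metres).
P(N ≥ 7) = 1 − P(N ≤ 6) ≈ 0.7046.

0.7046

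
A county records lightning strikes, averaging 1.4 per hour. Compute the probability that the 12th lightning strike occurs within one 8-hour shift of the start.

0.4446

Over the interval, μ = 1.4 × 8 = 11.2 (an 8-hour shift = 8 hours).
The 12th arrival falls in the interval iff at least 12 events occur there: P(S_12 ≤ t) = P(N ≥ 12) = 1 − P(N ≤ 11) ≈ 0.4446.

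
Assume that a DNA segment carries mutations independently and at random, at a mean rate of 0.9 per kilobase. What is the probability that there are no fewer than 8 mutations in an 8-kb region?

0.4311

Over the interval, μ = 0.9 × 8 = 7.2 (an 8-kb region = 8 kilobases).
P(N ≥ 8) = 1 − P(N ≤ 7) = 1 − Σ_{j=0}^{7} e^(−μ) μ^j/j! ≈ 0.4311.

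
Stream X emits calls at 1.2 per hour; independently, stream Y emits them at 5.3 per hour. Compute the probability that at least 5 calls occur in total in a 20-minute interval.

Independent Poisson processes superpose: combined rate λ = 1.2 + 5.3 = 6.5 per hour.
Over the interval, μ = 6.5 × 1/3 ≈ 2.16667 (a 20-minute interval = 1/3 hours).
P(N ≥ 5) = 1 − P(N ≤ 4) ≈ 0.0689.

0.0689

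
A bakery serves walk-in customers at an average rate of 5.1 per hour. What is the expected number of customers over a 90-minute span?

7.65

E[N] = λt = 5.1 × 1.5 = 7.65 (a 90-minute span = 1.5 hours).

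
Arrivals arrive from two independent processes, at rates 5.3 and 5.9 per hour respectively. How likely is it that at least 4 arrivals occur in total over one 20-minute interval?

Independent Poisson processes superpose: combined rate λ = 5.3 + 5.9 = 11.2 per hour.
Over the interval, μ = 11.2 × 1/3 ≈ 3.73333 (a 20-minute interval = 1/3 hours).
P(N ≥ 4) = 1 − P(N ≤ 3) ≈ 0.5128.

0.5128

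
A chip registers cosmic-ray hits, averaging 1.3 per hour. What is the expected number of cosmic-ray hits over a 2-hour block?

2.6

E[N] = λt = 1.3 × 2 = 2.6 (a 2-hour block = 2 hours).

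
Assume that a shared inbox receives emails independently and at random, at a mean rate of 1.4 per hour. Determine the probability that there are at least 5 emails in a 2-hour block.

Over the interval, μ = 1.4 × 2 = 2.8 (a 2-hour block = 2 hours).
P(N ≥ 5) = 1 − P(N ≤ 4) = 1 − Σ_{j=0}^{4} e^(−μ) μ^j/j! ≈ 0.1523.

0.1523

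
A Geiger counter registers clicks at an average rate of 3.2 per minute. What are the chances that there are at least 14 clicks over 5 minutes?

0.7255

Over the interval, μ = 3.2 × 5 = 16 (5 minutes).
P(N ≥ 14) = 1 − P(N ≤ 13) = 1 − Σ_{j=0}^{13} e^(−μ) μ^j/j! ≈ 0.7255.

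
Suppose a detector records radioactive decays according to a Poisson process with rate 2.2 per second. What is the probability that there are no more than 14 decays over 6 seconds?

Over the interval, μ = 2.2 × 6 = 13.2 (6 seconds).
P(N ≤ 14) = Σ_{j=0}^{14} e^(−μ) μ^j/j! ≈ 0.6546.

0.6546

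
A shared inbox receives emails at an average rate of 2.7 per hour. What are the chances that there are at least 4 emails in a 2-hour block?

Over the interval, μ = 2.7 × 2 = 5.4 (a 2-hour block = 2 hours).
P(N ≥ 4) = 1 − P(N ≤ 3) = 1 − Σ_{j=0}^{3} e^(−μ) μ^j/j! ≈ 0.7867.

0.7867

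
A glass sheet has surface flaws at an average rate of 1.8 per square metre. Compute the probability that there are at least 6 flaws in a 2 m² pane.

0.1559

Over the interval, μ = 1.8 × 2 = 3.6 (a 2 m² pane = 2 square metres).
P(N ≥ 6) = 1 − P(N ≤ 5) = 1 − Σ_{j=0}^{5} e^(−μ) μ^j/j! ≈ 0.1559.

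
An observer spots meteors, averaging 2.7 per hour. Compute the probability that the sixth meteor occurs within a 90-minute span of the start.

Over the interval, μ = 2.7 × 1.5 = 4.05 (a 90-minute span = 1.5 hours).
The sixth arrival falls in the interval iff at least 6 events occur there: P(S_6 ≤ t) = P(N ≥ 6) = 1 − P(N ≤ 5) ≈ 0.2227.

0.2227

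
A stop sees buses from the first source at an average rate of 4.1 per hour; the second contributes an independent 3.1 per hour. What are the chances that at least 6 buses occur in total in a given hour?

Independent Poisson processes superpose: combined rate λ = 4.1 + 3.1 = 7.2 per hour.
So μ = 7.2.
P(N ≥ 6) = 1 − P(N ≤ 5) ≈ 0.7241.

0.7241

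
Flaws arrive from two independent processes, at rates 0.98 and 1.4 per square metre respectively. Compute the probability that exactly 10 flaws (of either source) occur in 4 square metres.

0.1236

Independent Poisson processes superpose: combined rate λ = 0.98 + 1.4 = 2.38 per square metre.
Over the interval, μ = 2.38 × 4 = 9.52 (4 square metres).
P(N = 10) = e^(−9.52) · 9.52^10/10! ≈ 0.1236.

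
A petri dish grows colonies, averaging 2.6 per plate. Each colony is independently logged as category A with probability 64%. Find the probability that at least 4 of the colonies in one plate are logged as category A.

Thinning: the colonies that are logged as category A themselves form a Poisson process with rate 0.64 × 2.6 = 1.664 per plate.
So μ = 1.664.
P(N ≥ 4) = 1 − P(N ≤ 3) ≈ 0.0879.

0.0879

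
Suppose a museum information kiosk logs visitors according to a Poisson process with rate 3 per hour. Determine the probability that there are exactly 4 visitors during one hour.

0.1680

With mean μ = 3 per hour,
P(N = 4) = e^(−μ) μ^4/4! = e^(−3) · 3^4/24 ≈ 0.1680.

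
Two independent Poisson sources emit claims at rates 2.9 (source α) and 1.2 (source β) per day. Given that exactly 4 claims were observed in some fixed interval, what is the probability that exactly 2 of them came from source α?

Given the total, each event is independently from source α with probability p = λ_α/(λ_α+λ_β) = 2.9/4.1 ≈ 0.7073.
So K ~ Binomial(4, 2.9/4.1): P(K = 2) = C(4,2) · (2.9/4.1)^2 · (1.2/4.1)^2 ≈ 0.2571.

0.2571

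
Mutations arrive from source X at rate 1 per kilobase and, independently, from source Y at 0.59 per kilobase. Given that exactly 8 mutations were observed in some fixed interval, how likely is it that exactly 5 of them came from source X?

0.2816

Given the total, each event is independently from source X with probability p = λ_X/(λ_X+λ_Y) = 1/1.59 ≈ 0.6289.
So K ~ Binomial(8, 1/1.59): P(K = 5) = C(8,5) · (1/1.59)^5 · (0.59/1.59)^3 ≈ 0.2816.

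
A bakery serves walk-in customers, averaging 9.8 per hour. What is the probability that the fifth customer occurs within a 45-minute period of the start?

0.8566

Over the interval, μ = 9.8 × 0.75 = 7.35 (a 45-minute period = 0.75 hours).
The fifth arrival falls in the interval iff at least 5 events occur there: P(S_5 ≤ t) = P(N ≥ 5) = 1 − P(N ≤ 4) ≈ 0.8566.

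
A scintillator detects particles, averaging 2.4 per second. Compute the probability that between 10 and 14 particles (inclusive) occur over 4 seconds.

Over the interval, μ = 2.4 × 4 = 9.6 (4 seconds).
P(10 ≤ N ≤ 14) = Σ_{j=10}^{14} e^(−9.6) · 9.6^j/j! ≈ 0.4269.

0.4269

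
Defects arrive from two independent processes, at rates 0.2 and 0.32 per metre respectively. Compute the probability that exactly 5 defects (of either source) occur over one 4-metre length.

Independent Poisson processes superpose: combined rate λ = 0.2 + 0.32 = 0.52 per metre.
Over the interval, μ = 0.52 × 4 = 2.08 (a 4-metre length = 4 metres).
P(N = 5) = e^(−2.08) · 2.08^5/5! ≈ 0.0405.

0.0405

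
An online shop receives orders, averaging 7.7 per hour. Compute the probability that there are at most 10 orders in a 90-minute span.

0.3961

Over the interval, μ = 7.7 × 1.5 = 11.55 (a 90-minute span = 1.5 hours).
P(N ≤ 10) = Σ_{j=0}^{10} e^(−μ) μ^j/j! ≈ 0.3961.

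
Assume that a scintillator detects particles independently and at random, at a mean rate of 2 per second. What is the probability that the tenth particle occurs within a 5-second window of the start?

0.5421

Over the interval, μ = 2 × 5 = 10 (a 5-second window = 5 seconds).
The tenth arrival falls in the interval iff at least 10 events occur there: P(S_10 ≤ t) = P(N ≥ 10) = 1 − P(N ≤ 9) ≈ 0.5421.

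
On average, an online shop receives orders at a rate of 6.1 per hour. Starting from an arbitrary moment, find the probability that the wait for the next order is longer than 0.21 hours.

0.2778

The wait for the next event is exponential with rate λ = 6.1 per hour.
P(T > 0.21) = e^(−λt) = e^(−6.1 × 0.21) = e^(−1.281) ≈ 0.2778.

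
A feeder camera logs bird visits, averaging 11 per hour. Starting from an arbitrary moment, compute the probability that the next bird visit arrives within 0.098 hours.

0.6597

Inter-arrival times are exponential with rate λ = 11 per hour.
P(T ≤ 0.098) = 1 − e^(−λt) = 1 − e^(−11 × 0.098) = 1 − e^(−1.078) ≈ 0.6597.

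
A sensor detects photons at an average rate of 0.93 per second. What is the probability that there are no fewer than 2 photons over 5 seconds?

0.9460

Over the interval, μ = 0.93 × 5 = 4.65 (5 seconds).
P(N ≥ 2) = 1 − P(N ≤ 1) = 1 − Σ_{j=0}^{1} e^(−μ) μ^j/j! ≈ 0.9460.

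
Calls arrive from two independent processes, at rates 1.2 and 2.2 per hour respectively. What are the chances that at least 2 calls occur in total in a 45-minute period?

Independent Poisson processes superpose: combined rate λ = 1.2 + 2.2 = 3.4 per hour.
Over the interval, μ = 3.4 × 0.75 = 2.55 (a 45-minute period = 0.75 hours).
P(N ≥ 2) = 1 − P(N ≤ 1) ≈ 0.7228.

0.7228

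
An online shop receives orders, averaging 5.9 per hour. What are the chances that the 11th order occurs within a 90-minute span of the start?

Over the interval, μ = 5.9 × 1.5 = 8.85 (a 90-minute span = 1.5 hours).
The 11th arrival falls in the interval iff at least 11 events occur there: P(S_11 ≤ t) = P(N ≥ 11) = 1 − P(N ≤ 10) ≈ 0.2764.

0.2764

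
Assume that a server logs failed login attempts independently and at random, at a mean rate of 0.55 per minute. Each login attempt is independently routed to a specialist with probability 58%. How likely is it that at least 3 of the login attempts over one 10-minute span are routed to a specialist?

Thinning: the login attempts that are routed to a specialist themselves form a Poisson process with rate 0.58 × 0.55 = 0.319 per minute.
Over the interval, μ = 0.319 × 10 = 3.19 (a 10-minute span = 10 minutes).
P(N ≥ 3) = 1 − P(N ≤ 2) ≈ 0.6180.

0.6180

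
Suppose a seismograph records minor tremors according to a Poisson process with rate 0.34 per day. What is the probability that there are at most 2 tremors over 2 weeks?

0.1464

Over the interval, μ = 0.34 × 14 = 4.76 (2 weeks = 14 days).
P(N ≤ 2) = Σ_{j=0}^{2} e^(−μ) μ^j/j! ≈ 0.1464.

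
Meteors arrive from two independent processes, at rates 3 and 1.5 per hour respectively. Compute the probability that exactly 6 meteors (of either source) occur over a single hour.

Independent Poisson processes superpose: combined rate λ = 3 + 1.5 = 4.5 per hour.
So μ = 4.5.
P(N = 6) = e^(−4.5) · 4.5^6/6! ≈ 0.1281.

0.1281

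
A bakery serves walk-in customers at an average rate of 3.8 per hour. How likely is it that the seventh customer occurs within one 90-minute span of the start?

0.3456

Over the interval, μ = 3.8 × 1.5 = 5.7 (a 90-minute span = 1.5 hours).
The seventh arrival falls in the interval iff at least 7 events occur there: P(S_7 ≤ t) = P(N ≥ 7) = 1 − P(N ≤ 6) ≈ 0.3456.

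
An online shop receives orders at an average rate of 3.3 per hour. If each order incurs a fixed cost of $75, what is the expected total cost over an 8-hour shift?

E[N] = 3.3 × 8 = 26.4 (an 8-hour shift = 8 hours); E[cost] = 26.4 × $75 = $1980.

$1980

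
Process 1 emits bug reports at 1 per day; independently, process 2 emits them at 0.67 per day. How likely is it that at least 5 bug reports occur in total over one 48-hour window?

Independent Poisson processes superpose: combined rate λ = 1 + 0.67 = 1.67 per day.
Over the interval, μ = 1.67 × 2 = 3.34 (a 48-hour window = 2 days).
P(N ≥ 5) = 1 − P(N ≤ 4) ≈ 0.2447.

0.2447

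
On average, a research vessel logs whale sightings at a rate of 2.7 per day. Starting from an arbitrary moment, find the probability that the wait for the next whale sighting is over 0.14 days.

The wait for the next event is exponential with rate λ = 2.7 per day.
P(T > 0.14) = e^(−λt) = e^(−2.7 × 0.14) = e^(−0.378) ≈ 0.6852.

0.6852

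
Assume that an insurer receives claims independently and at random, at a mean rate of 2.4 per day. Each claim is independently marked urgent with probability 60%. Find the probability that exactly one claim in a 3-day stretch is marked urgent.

Thinning: the claims that are marked urgent themselves form a Poisson process with rate 0.6 × 2.4 = 1.44 per day.
Over the interval, μ = 1.44 × 3 = 4.32 (a 3-day stretch = 3 days).
P(N = 1) = e^(−4.32) · 4.32^1/1! ≈ 0.0575.

0.0575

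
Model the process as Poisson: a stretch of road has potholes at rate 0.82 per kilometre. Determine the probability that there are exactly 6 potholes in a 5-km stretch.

Over the interval, μ = 0.82 × 5 = 4.1 (a 5-km stretch = 5 kilometres).
P(N = 6) = e^(−μ) μ^6/6! = e^(−4.1) · 4.1^6/720 ≈ 0.1093.

0.1093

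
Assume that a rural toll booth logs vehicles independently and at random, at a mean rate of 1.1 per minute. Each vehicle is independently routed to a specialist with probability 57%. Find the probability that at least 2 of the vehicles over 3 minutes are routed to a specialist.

Thinning: the vehicles that are routed to a specialist themselves form a Poisson process with rate 0.57 × 1.1 = 0.627 per minute.
Over the interval, μ = 0.627 × 3 = 1.881 (3 minutes).
P(N ≥ 2) = 1 − P(N ≤ 1) ≈ 0.5608.

0.5608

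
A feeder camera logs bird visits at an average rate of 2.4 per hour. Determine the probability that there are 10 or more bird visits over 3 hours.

0.1904

Over the interval, μ = 2.4 × 3 = 7.2 (3 hours).
P(N ≥ 10) = 1 − P(N ≤ 9) = 1 − Σ_{j=0}^{9} e^(−μ) μ^j/j! ≈ 0.1904.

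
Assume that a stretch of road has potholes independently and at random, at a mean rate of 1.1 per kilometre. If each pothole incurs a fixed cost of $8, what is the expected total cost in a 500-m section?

E[N] = 1.1 × 0.5 = 0.55 (a 500-m section = 0.5 kilometres); E[cost] = 0.55 × $8 = $4.4.

$4.4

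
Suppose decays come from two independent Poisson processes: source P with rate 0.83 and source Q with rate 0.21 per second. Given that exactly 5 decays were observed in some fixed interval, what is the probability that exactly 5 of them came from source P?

0.3238

Given the total, each event is independently from source P with probability p = λ_P/(λ_P+λ_Q) = 0.83/1.04 ≈ 0.7981.
So K ~ Binomial(5, 0.83/1.04): P(K = 5) = C(5,5) · (0.83/1.04)^5 · (0.21/1.04)^0 ≈ 0.3238.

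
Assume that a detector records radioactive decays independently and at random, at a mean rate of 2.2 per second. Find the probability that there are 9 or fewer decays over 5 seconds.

0.3405

Over the interval, μ = 2.2 × 5 = 11 (5 seconds).
P(N ≤ 9) = Σ_{j=0}^{9} e^(−μ) μ^j/j! ≈ 0.3405.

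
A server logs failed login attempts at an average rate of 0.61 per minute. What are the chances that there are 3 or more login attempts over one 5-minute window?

0.5879

Over the interval, μ = 0.61 × 5 = 3.05 (a 5-minute window = 5 minutes).
P(N ≥ 3) = 1 − P(N ≤ 2) = 1 − Σ_{j=0}^{2} e^(−μ) μ^j/j! ≈ 0.5879.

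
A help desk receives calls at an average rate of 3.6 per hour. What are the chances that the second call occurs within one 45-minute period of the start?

Over the interval, μ = 3.6 × 0.75 = 2.7 (a 45-minute period = 0.75 hours).
The second arrival falls in the interval iff at least 2 events occur there: P(S_2 ≤ t) = P(N ≥ 2) = 1 − P(N ≤ 1) ≈ 0.7513.

0.7513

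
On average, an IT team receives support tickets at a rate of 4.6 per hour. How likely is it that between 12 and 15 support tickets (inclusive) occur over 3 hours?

0.4117

Over the interval, μ = 4.6 × 3 = 13.8 (3 hours).
P(12 ≤ N ≤ 15) = Σ_{j=12}^{15} e^(−13.8) · 13.8^j/j! ≈ 0.4117.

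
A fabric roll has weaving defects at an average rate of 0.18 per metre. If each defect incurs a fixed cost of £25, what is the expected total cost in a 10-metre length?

E[N] = 0.18 × 10 = 1.8 (a 10-metre length = 10 metres); E[cost] = 1.8 × £25 = £45.

£45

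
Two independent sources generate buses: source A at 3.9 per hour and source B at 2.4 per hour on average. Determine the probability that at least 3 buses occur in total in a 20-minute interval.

0.3504

Independent Poisson processes superpose: combined rate λ = 3.9 + 2.4 = 6.3 per hour.
Over the interval, μ = 6.3 × 1/3 = 2.1 (a 20-minute interval = 1/3 hours).
P(N ≥ 3) = 1 − P(N ≤ 2) ≈ 0.3504.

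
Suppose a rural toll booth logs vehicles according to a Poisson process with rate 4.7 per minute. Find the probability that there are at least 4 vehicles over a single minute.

With mean μ = 4.7 per minute,
P(N ≥ 4) = 1 − P(N ≤ 3) = 1 − Σ_{j=0}^{3} e^(−μ) μ^j/j! ≈ 0.6903.

0.6903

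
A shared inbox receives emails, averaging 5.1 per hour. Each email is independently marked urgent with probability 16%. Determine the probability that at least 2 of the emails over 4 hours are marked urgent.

Thinning: the emails that are marked urgent themselves form a Poisson process with rate 0.16 × 5.1 = 0.816 per hour.
Over the interval, μ = 0.816 × 4 = 3.264 (4 hours).
P(N ≥ 2) = 1 − P(N ≤ 1) ≈ 0.8370.

0.8370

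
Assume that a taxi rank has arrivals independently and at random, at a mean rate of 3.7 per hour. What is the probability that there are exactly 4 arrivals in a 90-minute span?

0.1537

Over the interval, μ = 3.7 × 1.5 = 5.55 (a 90-minute span = 1.5 hours).
P(N = 4) = e^(−μ) μ^4/4! = e^(−5.55) · 5.55^4/24 ≈ 0.1537.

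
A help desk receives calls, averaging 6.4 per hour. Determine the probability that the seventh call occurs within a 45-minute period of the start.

Over the interval, μ = 6.4 × 0.75 = 4.8 (a 45-minute period = 0.75 hours).
The seventh arrival falls in the interval iff at least 7 events occur there: P(S_7 ≤ t) = P(N ≥ 7) = 1 − P(N ≤ 6) ≈ 0.2092.

0.2092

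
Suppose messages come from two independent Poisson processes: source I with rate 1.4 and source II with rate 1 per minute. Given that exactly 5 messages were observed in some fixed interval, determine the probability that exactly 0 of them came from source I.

Given the total, each event is independently from source I with probability p = λ_I/(λ_I+λ_II) = 1.4/2.4 ≈ 0.5833.
So K ~ Binomial(5, 1.4/2.4): P(K = 0) = C(5,0) · (1.4/2.4)^0 · (1/2.4)^5 ≈ 0.0126.

0.0126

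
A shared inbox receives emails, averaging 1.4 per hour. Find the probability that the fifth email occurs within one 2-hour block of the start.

Over the interval, μ = 1.4 × 2 = 2.8 (a 2-hour block = 2 hours).
The fifth arrival falls in the interval iff at least 5 events occur there: P(S_5 ≤ t) = P(N ≥ 5) = 1 − P(N ≤ 4) ≈ 0.1523.

0.1523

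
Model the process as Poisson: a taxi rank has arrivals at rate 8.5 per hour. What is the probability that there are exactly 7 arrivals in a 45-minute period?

Over the interval, μ = 8.5 × 0.75 = 6.375 (a 45-minute period = 0.75 hours).
P(N = 7) = e^(−μ) μ^7/7! = e^(−6.375) · 6.375^7/5040 ≈ 0.1446.

0.1446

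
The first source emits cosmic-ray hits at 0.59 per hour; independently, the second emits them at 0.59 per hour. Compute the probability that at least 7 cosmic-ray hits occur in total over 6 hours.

Independent Poisson processes superpose: combined rate λ = 0.59 + 0.59 = 1.18 per hour.
Over the interval, μ = 1.18 × 6 = 7.08 (6 hours).
P(N ≥ 7) = 1 − P(N ≤ 6) ≈ 0.5621.

0.5621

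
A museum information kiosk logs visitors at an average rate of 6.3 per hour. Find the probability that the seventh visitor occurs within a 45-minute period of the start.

0.1988

Over the interval, μ = 6.3 × 0.75 = 4.725 (a 45-minute period = 0.75 hours).
The seventh arrival falls in the interval iff at least 7 events occur there: P(S_7 ≤ t) = P(N ≥ 7) = 1 − P(N ≤ 6) ≈ 0.1988.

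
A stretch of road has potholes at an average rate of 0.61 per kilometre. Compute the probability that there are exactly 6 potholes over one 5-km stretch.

0.0530

Over the interval, μ = 0.61 × 5 = 3.05 (a 5-km stretch = 5 kilometres).
P(N = 6) = e^(−μ) μ^6/6! = e^(−3.05) · 3.05^6/720 ≈ 0.0530.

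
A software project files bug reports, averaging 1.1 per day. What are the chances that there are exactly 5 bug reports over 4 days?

Over the interval, μ = 1.1 × 4 = 4.4 (4 days).
P(N = 5) = e^(−μ) μ^5/5! = e^(−4.4) · 4.4^5/120 ≈ 0.1687.

0.1687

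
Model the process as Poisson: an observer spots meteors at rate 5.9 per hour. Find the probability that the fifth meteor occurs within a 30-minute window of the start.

0.1764

Over the interval, μ = 5.9 × 0.5 = 2.95 (a 30-minute window = 0.5 hours).
The fifth arrival falls in the interval iff at least 5 events occur there: P(S_5 ≤ t) = P(N ≥ 5) = 1 − P(N ≤ 4) ≈ 0.1764.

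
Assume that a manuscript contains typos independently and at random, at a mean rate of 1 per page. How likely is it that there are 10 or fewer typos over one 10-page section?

Over the interval, μ = 1 × 10 = 10 (a 10-page section = 10 pages).
P(N ≤ 10) = Σ_{j=0}^{10} e^(−μ) μ^j/j! ≈ 0.5830.

0.5830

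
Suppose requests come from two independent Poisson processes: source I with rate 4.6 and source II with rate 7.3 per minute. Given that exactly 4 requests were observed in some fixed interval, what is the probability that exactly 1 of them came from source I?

Given the total, each event is independently from source I with probability p = λ_I/(λ_I+λ_II) = 4.6/11.9 ≈ 0.3866.
So K ~ Binomial(4, 4.6/11.9): P(K = 1) = C(4,1) · (4.6/11.9)^1 · (7.3/11.9)^3 ≈ 0.3569.

0.3569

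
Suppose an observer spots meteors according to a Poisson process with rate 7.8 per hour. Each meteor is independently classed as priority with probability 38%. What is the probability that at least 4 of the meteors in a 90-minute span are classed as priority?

Thinning: the meteors that are classed as priority themselves form a Poisson process with rate 0.38 × 7.8 = 2.964 per hour.
Over the interval, μ = 2.964 × 1.5 = 4.446 (a 90-minute span = 1.5 hours).
P(N ≥ 4) = 1 − P(N ≤ 3) ≈ 0.6485.

0.6485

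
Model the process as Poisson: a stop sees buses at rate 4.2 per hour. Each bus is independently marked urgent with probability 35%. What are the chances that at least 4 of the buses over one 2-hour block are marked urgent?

0.3393

Thinning: the buses that are marked urgent themselves form a Poisson process with rate 0.35 × 4.2 = 1.47 per hour.
Over the interval, μ = 1.47 × 2 = 2.94 (a 2-hour block = 2 hours).
P(N ≥ 4) = 1 − P(N ≤ 3) ≈ 0.3393.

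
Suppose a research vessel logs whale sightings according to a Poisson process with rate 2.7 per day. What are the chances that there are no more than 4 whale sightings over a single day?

With mean μ = 2.7 per day,
P(N ≤ 4) = Σ_{j=0}^{4} e^(−μ) μ^j/j! ≈ 0.8629.

0.8629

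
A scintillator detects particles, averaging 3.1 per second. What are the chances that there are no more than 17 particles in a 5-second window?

Over the interval, μ = 3.1 × 5 = 15.5 (a 5-second window = 5 seconds).
P(N ≤ 17) = Σ_{j=0}^{17} e^(−μ) μ^j/j! ≈ 0.7052.

0.7052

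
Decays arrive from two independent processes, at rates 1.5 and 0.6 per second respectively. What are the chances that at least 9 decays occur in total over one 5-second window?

Independent Poisson processes superpose: combined rate λ = 1.5 + 0.6 = 2.1 per second.
Over the interval, μ = 2.1 × 5 = 10.5 (a 5-second window = 5 seconds).
P(N ≥ 9) = 1 − P(N ≤ 8) ≈ 0.7206.

0.7206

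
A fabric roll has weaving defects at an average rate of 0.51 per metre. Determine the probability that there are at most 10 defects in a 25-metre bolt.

0.2738

Over the interval, μ = 0.51 × 25 = 12.75 (a 25-metre bolt = 25 metres).
P(N ≤ 10) = Σ_{j=0}^{10} e^(−μ) μ^j/j! ≈ 0.2738.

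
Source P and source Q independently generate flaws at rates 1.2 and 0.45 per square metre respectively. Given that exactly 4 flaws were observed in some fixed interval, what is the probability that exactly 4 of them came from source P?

0.2798

Given the total, each event is independently from source P with probability p = λ_P/(λ_P+λ_Q) = 1.2/1.65 ≈ 0.7273.
So K ~ Binomial(4, 1.2/1.65): P(K = 4) = C(4,4) · (1.2/1.65)^4 · (0.45/1.65)^0 ≈ 0.2798.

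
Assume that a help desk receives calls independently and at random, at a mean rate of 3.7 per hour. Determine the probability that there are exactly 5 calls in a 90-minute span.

0.1706

Over the interval, μ = 3.7 × 1.5 = 5.55 (a 90-minute span = 1.5 hours).
P(N = 5) = e^(−μ) μ^5/5! = e^(−5.55) · 5.55^5/120 ≈ 0.1706.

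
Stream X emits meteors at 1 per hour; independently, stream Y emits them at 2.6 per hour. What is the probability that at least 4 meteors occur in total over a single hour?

0.4848

Independent Poisson processes superpose: combined rate λ = 1 + 2.6 = 3.6 per hour.
So μ = 3.6.
P(N ≥ 4) = 1 − P(N ≤ 3) ≈ 0.4848.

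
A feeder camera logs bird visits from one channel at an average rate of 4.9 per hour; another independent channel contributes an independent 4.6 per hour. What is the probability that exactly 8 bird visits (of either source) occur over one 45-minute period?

0.1326

Independent Poisson processes superpose: combined rate λ = 4.9 + 4.6 = 9.5 per hour.
Over the interval, μ = 9.5 × 0.75 = 7.125 (a 45-minute period = 0.75 hours).
P(N = 8) = e^(−7.125) · 7.125^8/8! ≈ 0.1326.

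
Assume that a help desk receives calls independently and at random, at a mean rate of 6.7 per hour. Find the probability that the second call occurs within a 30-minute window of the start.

0.8474

Over the interval, μ = 6.7 × 0.5 = 3.35 (a 30-minute window = 0.5 hours).
The second arrival falls in the interval iff at least 2 events occur there: P(S_2 ≤ t) = P(N ≥ 2) = 1 − P(N ≤ 1) ≈ 0.8474.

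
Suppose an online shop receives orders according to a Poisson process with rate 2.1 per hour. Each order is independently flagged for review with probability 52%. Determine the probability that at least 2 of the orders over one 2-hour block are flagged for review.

0.6415

Thinning: the orders that are flagged for review themselves form a Poisson process with rate 0.52 × 2.1 = 1.092 per hour.
Over the interval, μ = 1.092 × 2 = 2.184 (a 2-hour block = 2 hours).
P(N ≥ 2) = 1 − P(N ≤ 1) ≈ 0.6415.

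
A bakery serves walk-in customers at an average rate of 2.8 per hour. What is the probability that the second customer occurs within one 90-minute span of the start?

Over the interval, μ = 2.8 × 1.5 = 4.2 (a 90-minute span = 1.5 hours).
The second arrival falls in the interval iff at least 2 events occur there: P(S_2 ≤ t) = P(N ≥ 2) = 1 − P(N ≤ 1) ≈ 0.9220.

0.9220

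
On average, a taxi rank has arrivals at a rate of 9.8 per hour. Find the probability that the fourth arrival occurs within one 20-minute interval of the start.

0.4123

Over the interval, μ = 9.8 × 1/3 ≈ 3.26667 (a 20-minute interval = 1/3 hours).
The fourth arrival falls in the interval iff at least 4 events occur there: P(S_4 ≤ t) = P(N ≥ 4) = 1 − P(N ≤ 3) ≈ 0.4123.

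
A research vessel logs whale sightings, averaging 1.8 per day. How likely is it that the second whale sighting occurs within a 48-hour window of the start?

Over the interval, μ = 1.8 × 2 = 3.6 (a 48-hour window = 2 days).
The second arrival falls in the interval iff at least 2 events occur there: P(S_2 ≤ t) = P(N ≥ 2) = 1 − P(N ≤ 1) ≈ 0.8743.

0.8743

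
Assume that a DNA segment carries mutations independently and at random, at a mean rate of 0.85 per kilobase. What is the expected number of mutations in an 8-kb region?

E[N] = λt = 0.85 × 8 = 6.8 (an 8-kb region = 8 kilobases).

6.8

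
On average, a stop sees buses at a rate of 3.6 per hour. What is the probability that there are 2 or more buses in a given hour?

With mean μ = 3.6 per hour,
P(N ≥ 2) = 1 − P(N ≤ 1) = 1 − Σ_{j=0}^{1} e^(−μ) μ^j/j! ≈ 0.8743.

0.8743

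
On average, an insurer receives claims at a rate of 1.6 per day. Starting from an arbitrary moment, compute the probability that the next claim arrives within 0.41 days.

0.4811

Inter-arrival times are exponential with rate λ = 1.6 per day.
P(T ≤ 0.41) = 1 − e^(−λt) = 1 − e^(−1.6 × 0.41) = 1 − e^(−0.656) ≈ 0.4811.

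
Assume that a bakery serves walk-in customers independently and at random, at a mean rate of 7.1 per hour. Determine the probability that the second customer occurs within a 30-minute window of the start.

0.8693

Over the interval, μ = 7.1 × 0.5 = 3.55 (a 30-minute window = 0.5 hours).
The second arrival falls in the interval iff at least 2 events occur there: P(S_2 ≤ t) = P(N ≥ 2) = 1 − P(N ≤ 1) ≈ 0.8693.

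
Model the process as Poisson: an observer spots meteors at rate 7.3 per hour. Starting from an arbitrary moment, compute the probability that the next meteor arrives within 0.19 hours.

0.7502

Inter-arrival times are exponential with rate λ = 7.3 per hour.
P(T ≤ 0.19) = 1 − e^(−λt) = 1 − e^(−7.3 × 0.19) = 1 − e^(−1.387) ≈ 0.7502.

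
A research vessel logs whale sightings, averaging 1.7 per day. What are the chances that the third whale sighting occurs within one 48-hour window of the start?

Over the interval, μ = 1.7 × 2 = 3.4 (a 48-hour window = 2 days).
The third arrival falls in the interval iff at least 3 events occur there: P(S_3 ≤ t) = P(N ≥ 3) = 1 − P(N ≤ 2) ≈ 0.6603.

0.6603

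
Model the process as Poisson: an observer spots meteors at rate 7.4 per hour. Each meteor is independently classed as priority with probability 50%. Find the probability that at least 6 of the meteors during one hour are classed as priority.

Thinning: the meteors that are classed as priority themselves form a Poisson process with rate 0.5 × 7.4 = 3.7 per hour.
So μ = 3.7.
P(N ≥ 6) = 1 − P(N ≤ 5) ≈ 0.1699.

0.1699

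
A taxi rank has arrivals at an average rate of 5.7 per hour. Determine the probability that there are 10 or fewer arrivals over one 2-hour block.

Over the interval, μ = 5.7 × 2 = 11.4 (a 2-hour block = 2 hours).
P(N ≤ 10) = Σ_{j=0}^{10} e^(−μ) μ^j/j! ≈ 0.4131.

0.4131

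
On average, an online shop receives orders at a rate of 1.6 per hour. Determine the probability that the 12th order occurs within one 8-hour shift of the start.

Over the interval, μ = 1.6 × 8 = 12.8 (an 8-hour shift = 8 hours).
The 12th arrival falls in the interval iff at least 12 events occur there: P(S_12 ≤ t) = P(N ≥ 12) = 1 − P(N ≤ 11) ≈ 0.6262.

0.6262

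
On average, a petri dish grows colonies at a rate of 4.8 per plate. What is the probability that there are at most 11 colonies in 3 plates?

Over the interval, μ = 4.8 × 3 = 14.4 (3 plates).
P(N ≤ 11) = Σ_{j=0}^{11} e^(−μ) μ^j/j! ≈ 0.2277.

0.2277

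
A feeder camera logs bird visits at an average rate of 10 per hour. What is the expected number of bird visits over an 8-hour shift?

E[N] = λt = 10 × 8 = 80 (an 8-hour shift = 8 hours).

80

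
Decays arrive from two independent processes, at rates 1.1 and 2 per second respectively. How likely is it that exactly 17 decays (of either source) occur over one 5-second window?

Independent Poisson processes superpose: combined rate λ = 1.1 + 2 = 3.1 per second.
Over the interval, μ = 3.1 × 5 = 15.5 (a 5-second window = 5 seconds).
P(N = 17) = e^(−15.5) · 15.5^17/17! ≈ 0.0897.

0.0897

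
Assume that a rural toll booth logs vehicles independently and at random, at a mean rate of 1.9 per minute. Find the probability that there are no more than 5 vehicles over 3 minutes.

Over the interval, μ = 1.9 × 3 = 5.7 (3 minutes).
P(N ≤ 5) = Σ_{j=0}^{5} e^(−μ) μ^j/j! ≈ 0.4950.

0.4950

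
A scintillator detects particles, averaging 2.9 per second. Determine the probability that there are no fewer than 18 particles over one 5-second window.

Over the interval, μ = 2.9 × 5 = 14.5 (a 5-second window = 5 seconds).
P(N ≥ 18) = 1 − P(N ≤ 17) = 1 − Σ_{j=0}^{17} e^(−μ) μ^j/j! ≈ 0.2103.

0.2103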